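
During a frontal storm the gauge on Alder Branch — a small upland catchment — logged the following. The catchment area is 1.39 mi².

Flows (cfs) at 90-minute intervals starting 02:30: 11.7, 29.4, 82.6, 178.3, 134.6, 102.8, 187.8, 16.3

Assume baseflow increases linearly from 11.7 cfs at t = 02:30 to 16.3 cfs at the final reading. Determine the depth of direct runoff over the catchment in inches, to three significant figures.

Direct runoff: 0.00, 17.04, 69.59, 164.63, 120.27, 87.81, 172.16, 0.00 cfs; ΣQ_DR = 631.5 cfs.
V = ΣQ_DR · Δt = 631.5 × 5400 s = 3.410 × 10^6 ft³.
Over A = 1.39 mi², depth = V / A = 1.06 in.

d ≈ 1.06 in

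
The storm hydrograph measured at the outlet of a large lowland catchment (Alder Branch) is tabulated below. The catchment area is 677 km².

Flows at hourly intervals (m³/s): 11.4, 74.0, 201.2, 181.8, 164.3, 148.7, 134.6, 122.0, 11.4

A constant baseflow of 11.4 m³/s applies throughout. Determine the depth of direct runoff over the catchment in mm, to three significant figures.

d ≈ 5.03 mm

Direct runoff: 0.0, 62.6, 189.8, 170.4, 152.9, 137.3, 123.2, 110.6, 0.0 m³/s; ΣQ_DR = 946.8 m³/s.
V = ΣQ_DR · Δt = 946.8 × 3600 s = 3.408 × 10^6 m³.
Over A = 677 km², depth = V / A = 5.03 mm.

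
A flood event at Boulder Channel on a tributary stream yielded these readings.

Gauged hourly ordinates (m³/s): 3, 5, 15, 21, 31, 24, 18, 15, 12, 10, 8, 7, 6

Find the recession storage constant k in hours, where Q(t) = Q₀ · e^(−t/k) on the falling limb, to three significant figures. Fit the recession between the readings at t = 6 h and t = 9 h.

On the falling limb, Q drops from 18 to 10 m³/s between t = 6 h and t = 9 h (Δt = 3 h).
k = −Δt / ln(Q₂/Q₁) = −3 / ln(10/18) = 5.10 h.

k ≈ 5.10 h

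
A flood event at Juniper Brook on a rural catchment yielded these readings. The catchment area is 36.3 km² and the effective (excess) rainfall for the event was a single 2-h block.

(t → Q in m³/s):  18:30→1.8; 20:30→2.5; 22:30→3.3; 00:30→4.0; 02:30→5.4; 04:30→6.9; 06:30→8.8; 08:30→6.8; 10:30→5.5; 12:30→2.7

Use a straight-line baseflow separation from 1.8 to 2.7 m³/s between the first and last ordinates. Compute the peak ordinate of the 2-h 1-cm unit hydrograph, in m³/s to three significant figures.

U_p ≈ 12.8 m³/s

Direct runoff: 0.00, 0.60, 1.30, 1.90, 3.20, 4.60, 6.40, 4.30, 2.90, 0.00 m³/s; ΣQ_DR = 25.20 m³/s, peak = 6.40 m³/s.
Runoff depth d = ΣQ_DR·Δt / A = 25.20 × 7200 / (36.3 km²) = 4.998 mm.
The 1-cm UH is the DRH scaled by (10 mm)/d, so U_p = 6.40 × 10/4.998 = 12.8 m³/s.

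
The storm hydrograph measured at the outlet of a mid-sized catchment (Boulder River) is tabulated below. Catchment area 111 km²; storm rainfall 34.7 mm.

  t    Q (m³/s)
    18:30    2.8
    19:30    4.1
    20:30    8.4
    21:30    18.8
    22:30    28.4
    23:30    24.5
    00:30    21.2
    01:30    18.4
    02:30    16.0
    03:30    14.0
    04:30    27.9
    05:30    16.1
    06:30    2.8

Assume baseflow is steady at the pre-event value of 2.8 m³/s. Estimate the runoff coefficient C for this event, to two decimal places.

C ≈ 0.16

ΣQ_DR = 167.0 m³/s; V = ΣQ_DR·Δt = 6.012 × 10^5 m³.
Runoff depth d = V / A = 5.416 mm.
C = d / P = 5.416 / 34.7 = 0.16.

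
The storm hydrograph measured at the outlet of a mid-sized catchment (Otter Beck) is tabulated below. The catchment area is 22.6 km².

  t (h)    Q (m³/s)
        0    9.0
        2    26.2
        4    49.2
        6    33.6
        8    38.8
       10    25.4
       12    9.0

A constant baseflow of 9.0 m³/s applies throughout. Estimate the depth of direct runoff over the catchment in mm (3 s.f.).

Direct runoff: 0.0, 17.2, 40.2, 24.6, 29.8, 16.4, 0.0 m³/s; ΣQ_DR = 128.2 m³/s.
V = ΣQ_DR · Δt = 128.2 × 7200 s = 9.230 × 10^5 m³.
Over A = 22.6 km², depth = V / A = 40.8 mm.

d ≈ 40.8 mm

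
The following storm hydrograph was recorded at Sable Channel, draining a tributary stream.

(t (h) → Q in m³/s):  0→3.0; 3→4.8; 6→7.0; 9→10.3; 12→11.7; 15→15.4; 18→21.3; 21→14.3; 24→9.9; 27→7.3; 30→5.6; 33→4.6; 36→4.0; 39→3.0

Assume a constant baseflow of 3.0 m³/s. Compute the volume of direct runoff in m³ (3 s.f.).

V ≈ 8.66 × 10^5 m³

Direct-runoff ordinates (Q − Q_b): 0.0, 1.8, 4.0, 7.3, 8.7, 12.4, 18.3, 11.3, 6.9, 4.3, 2.6, 1.6, 1.0, 0.0 m³/s.
ΣQ_DR = 80.20 m³/s.
With Δt = 3 h = 10800 s, V = ΣQ_DR · Δt = 80.20 × 10800 = 8.66 × 10^5 m³.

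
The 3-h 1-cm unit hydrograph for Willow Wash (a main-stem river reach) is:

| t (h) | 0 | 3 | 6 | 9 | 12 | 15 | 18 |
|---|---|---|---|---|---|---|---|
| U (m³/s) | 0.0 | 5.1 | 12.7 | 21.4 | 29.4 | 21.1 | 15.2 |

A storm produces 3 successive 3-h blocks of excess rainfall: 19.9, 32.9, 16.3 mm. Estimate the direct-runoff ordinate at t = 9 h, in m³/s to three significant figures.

Q ≈ 92.7 m³/s

By discrete convolution, Q_j = Σ (P_i / 10 mm) · U_{j−i}.
At t = 9 h (j=3): Q = (19.9/10)·21.4 + (32.9/10)·12.7 + (16.3/10)·5.1 = 92.7 m³/s.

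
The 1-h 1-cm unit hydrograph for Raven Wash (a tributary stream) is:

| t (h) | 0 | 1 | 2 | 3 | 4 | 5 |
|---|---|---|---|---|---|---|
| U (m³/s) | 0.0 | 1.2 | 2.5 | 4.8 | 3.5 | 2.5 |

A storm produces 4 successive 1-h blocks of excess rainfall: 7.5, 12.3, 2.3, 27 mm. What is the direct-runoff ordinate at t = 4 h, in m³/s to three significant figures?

Q ≈ 12.3 m³/s

By discrete convolution, Q_j = Σ (P_i / 10 mm) · U_{j−i}.
At t = 4 h (j=4): Q = (7.5/10)·3.5 + (12.3/10)·4.8 + (2.3/10)·2.5 + (27/10)·1.2 = 12.3 m³/s.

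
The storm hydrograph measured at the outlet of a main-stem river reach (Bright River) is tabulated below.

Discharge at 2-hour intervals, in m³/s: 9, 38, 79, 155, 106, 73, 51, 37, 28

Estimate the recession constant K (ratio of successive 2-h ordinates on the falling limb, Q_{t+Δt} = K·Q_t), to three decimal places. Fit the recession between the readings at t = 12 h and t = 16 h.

K ≈ 0.741

Using the recession-limb readings at t = 12 h and t = 16 h: Q falls from 51 to 28 m³/s over 2 intervals.
K = (Q₂/Q₁)^(1/2) = (28/51)^(1/2) = 0.741.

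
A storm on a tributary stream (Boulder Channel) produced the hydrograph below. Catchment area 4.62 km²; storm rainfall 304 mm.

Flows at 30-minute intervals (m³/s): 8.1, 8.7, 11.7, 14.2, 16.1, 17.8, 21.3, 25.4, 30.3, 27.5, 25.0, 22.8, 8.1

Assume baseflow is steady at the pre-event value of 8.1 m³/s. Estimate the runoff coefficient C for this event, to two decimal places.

ΣQ_DR = 131.7 m³/s; V = ΣQ_DR·Δt = 2.371 × 10^5 m³.
Runoff depth d = V / A = 51.31 mm.
C = d / P = 51.31 / 304 = 0.17.

C ≈ 0.17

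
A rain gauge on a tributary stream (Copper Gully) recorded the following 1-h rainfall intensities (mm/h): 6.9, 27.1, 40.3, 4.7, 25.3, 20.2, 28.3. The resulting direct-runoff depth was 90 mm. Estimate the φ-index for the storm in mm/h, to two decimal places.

Only the 5 blocks with intensity above φ contribute runoff: 27.1, 40.3, 25.3, 20.2, 28.3 mm/h.
Σ(I−φ)·Δt = d  ⇒  (27.1+40.3+25.3+20.2+28.3 − 5φ)·1 = 90
φ = (141.2 − 90/1) / 5 = 10.24 mm/h.

φ ≈ 10.24 mm/h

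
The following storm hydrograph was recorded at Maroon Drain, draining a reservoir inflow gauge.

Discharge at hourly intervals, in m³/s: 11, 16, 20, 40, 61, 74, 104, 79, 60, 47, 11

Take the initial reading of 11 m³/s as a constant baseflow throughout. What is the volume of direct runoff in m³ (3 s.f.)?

Direct-runoff ordinates (Q − Q_b): 0.0, 5.0, 9.0, 29.0, 50.0, 63.0, 93.0, 68.0, 49.0, 36.0, 0.0 m³/s.
ΣQ_DR = 402.0 m³/s.
With Δt = 1 h = 3600 s, V = ΣQ_DR · Δt = 402.0 × 3600 = 1.45 × 10^6 m³.

V ≈ 1.45 × 10^6 m³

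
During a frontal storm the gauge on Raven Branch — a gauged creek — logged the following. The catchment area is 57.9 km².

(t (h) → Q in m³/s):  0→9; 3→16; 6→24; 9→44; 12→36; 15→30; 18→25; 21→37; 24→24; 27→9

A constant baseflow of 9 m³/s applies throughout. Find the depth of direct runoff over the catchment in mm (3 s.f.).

d ≈ 30.6 mm

Direct runoff: 0.0, 7.0, 15.0, 35.0, 27.0, 21.0, 16.0, 28.0, 15.0, 0.0 m³/s; ΣQ_DR = 164.0 m³/s.
V = ΣQ_DR · Δt = 164.0 × 10800 s = 1.771 × 10^6 m³.
Over A = 57.9 km², depth = V / A = 30.6 mm.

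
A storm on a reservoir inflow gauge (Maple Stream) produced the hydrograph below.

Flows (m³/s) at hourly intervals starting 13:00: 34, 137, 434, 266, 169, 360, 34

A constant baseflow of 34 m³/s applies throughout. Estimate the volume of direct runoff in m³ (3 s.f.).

V ≈ 4.31 × 10^6 m³

Direct-runoff ordinates (Q − Q_b): 0.0, 103.0, 400.0, 232.0, 135.0, 326.0, 0.0 m³/s.
ΣQ_DR = 1196 m³/s.
With Δt = 1 h = 3600 s, V = ΣQ_DR · Δt = 1196 × 3600 = 4.31 × 10^6 m³.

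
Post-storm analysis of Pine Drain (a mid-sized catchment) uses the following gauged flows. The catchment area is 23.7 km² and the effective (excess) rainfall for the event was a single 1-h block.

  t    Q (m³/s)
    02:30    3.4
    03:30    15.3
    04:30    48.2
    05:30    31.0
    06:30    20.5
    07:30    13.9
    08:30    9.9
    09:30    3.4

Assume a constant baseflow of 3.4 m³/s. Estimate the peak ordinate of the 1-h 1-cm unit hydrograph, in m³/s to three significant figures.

U_p ≈ 24.9 m³/s

Direct runoff: 0.0, 11.9, 44.8, 27.6, 17.1, 10.5, 6.5, 0.0 m³/s; ΣQ_DR = 118.4 m³/s, peak = 44.8 m³/s.
Runoff depth d = ΣQ_DR·Δt / A = 118.4 × 3600 / (23.7 km²) = 17.98 mm.
The 1-cm UH is the DRH scaled by (10 mm)/d, so U_p = 44.8 × 10/17.98 = 24.9 m³/s.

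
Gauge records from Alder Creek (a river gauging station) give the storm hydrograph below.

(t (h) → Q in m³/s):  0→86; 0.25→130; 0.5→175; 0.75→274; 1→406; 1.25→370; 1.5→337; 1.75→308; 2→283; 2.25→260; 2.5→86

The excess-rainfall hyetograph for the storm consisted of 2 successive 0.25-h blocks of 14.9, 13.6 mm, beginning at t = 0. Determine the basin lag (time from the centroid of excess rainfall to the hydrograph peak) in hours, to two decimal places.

t_L ≈ 0.76 h

Centroid of excess rainfall: t_c = Σ P_i·t̄_i / ΣP_i = 0.2443 h (block centres at 0.125, 0.375 h).
Hydrograph peak occurs at t = 1 h, so basin lag t_L = 1 − 0.2443 = 0.76 h.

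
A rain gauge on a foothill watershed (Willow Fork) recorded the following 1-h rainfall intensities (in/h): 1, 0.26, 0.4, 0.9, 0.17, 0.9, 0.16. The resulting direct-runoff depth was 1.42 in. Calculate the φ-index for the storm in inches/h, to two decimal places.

φ ≈ 0.46 in/h

Only the 3 blocks with intensity above φ contribute runoff: 1, 0.9, 0.9 in/h.
Σ(I−φ)·Δt = d  ⇒  (1+0.9+0.9 − 3φ)·1 = 1.42
φ = (2.800 − 1.42/1) / 3 = 0.46 in/h.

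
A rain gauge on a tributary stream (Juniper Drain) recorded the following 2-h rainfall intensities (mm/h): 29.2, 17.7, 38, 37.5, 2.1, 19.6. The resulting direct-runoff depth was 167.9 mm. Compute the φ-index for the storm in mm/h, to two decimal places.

φ ≈ 11.61 mm/h

Only the 5 blocks with intensity above φ contribute runoff: 29.2, 17.7, 38, 37.5, 19.6 mm/h.
Σ(I−φ)·Δt = d  ⇒  (29.2+17.7+38+37.5+19.6 − 5φ)·2 = 167.9
φ = (142.0 − 167.9/2) / 5 = 11.61 mm/h.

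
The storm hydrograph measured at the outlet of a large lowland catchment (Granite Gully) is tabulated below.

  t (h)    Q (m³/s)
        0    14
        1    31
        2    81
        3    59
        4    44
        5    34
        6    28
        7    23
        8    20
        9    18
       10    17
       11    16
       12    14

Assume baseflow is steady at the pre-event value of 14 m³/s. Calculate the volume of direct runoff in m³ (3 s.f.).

V ≈ 7.81 × 10^5 m³

Direct-runoff ordinates (Q − Q_b): 0.0, 17.0, 67.0, 45.0, 30.0, 20.0, 14.0, 9.0, 6.0, 4.0, 3.0, 2.0, 0.0 m³/s.
ΣQ_DR = 217.0 m³/s.
With Δt = 1 h = 3600 s, V = ΣQ_DR · Δt = 217.0 × 3600 = 7.81 × 10^5 m³.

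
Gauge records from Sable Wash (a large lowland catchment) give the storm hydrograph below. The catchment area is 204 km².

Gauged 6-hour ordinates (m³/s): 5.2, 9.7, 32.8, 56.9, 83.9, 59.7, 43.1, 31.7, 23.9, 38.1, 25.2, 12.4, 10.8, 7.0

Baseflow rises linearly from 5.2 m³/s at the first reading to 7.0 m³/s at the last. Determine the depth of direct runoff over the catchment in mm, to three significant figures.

d ≈ 37.6 mm

Direct runoff: 0.00, 4.36, 27.32, 51.28, 78.15, 53.81, 37.07, 25.53, 17.59, 31.65, 18.62, 5.68, 3.94, 0.00 m³/s; ΣQ_DR = 355.0 m³/s.
V = ΣQ_DR · Δt = 355.0 × 21600 s = 7.668 × 10^6 m³.
Over A = 204 km², depth = V / A = 37.6 mm.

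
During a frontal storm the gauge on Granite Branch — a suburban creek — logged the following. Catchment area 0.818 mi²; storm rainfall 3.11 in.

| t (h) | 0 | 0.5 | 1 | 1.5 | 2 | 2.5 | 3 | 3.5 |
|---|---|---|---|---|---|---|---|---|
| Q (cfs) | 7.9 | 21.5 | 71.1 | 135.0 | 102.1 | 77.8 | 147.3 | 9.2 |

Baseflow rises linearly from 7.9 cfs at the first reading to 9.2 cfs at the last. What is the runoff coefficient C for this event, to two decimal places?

ΣQ_DR = 503.5 cfs; V = ΣQ_DR·Δt = 9.063 × 10^5 ft³.
Runoff depth d = V / A = 0.4769 in.
C = d / P = 0.4769 / 3.11 = 0.15.

C ≈ 0.15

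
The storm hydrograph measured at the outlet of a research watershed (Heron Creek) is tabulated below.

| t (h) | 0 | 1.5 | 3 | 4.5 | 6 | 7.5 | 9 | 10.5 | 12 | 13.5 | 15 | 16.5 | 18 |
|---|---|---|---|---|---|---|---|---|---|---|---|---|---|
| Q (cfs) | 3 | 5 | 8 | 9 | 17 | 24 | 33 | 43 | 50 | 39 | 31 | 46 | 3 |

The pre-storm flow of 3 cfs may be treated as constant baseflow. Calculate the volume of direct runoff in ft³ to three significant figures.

Direct-runoff ordinates (Q − Q_b): 0.0, 2.0, 5.0, 6.0, 14.0, 21.0, 30.0, 40.0, 47.0, 36.0, 28.0, 43.0, 0.0 cfs.
ΣQ_DR = 272.0 cfs.
With Δt = 1.5 h = 5400 s, V = ΣQ_DR · Δt = 272.0 × 5400 = 1.47 × 10^6 ft³.

V ≈ 1.47 × 10^6 ft³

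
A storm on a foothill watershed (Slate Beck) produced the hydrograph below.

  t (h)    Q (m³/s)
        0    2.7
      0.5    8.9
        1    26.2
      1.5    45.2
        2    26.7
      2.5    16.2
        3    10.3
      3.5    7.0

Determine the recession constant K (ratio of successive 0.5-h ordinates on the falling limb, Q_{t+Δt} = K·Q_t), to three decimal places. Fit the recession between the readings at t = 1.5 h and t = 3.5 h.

K ≈ 0.627

Using the recession-limb readings at t = 1.5 h and t = 3.5 h: Q falls from 45.2 to 7.0 m³/s over 4 intervals.
K = (Q₂/Q₁)^(1/4) = (7.0/45.2)^(1/4) = 0.627.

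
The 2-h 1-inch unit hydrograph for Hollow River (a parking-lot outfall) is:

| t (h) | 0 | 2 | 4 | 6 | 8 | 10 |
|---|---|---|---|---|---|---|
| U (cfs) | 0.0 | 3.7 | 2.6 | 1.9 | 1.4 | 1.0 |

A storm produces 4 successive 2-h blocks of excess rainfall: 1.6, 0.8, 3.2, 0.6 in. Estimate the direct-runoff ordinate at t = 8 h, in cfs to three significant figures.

By discrete convolution, Q_j = Σ (P_i / 1 in) · U_{j−i}.
At t = 8 h (j=4): Q = (1.6/1)·1.4 + (0.8/1)·1.9 + (3.2/1)·2.6 + (0.6/1)·3.7 = 14.3 cfs.

Q ≈ 14.3 cfs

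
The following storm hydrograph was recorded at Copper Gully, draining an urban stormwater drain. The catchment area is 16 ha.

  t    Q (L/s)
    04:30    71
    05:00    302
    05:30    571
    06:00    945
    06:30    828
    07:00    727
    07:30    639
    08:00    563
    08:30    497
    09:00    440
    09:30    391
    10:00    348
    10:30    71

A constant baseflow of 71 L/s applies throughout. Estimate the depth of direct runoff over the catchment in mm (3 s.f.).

Direct runoff: 0.0, 231.0, 500.0, 874.0, 757.0, 656.0, 568.0, 492.0, 426.0, 369.0, 320.0, 277.0, 0.0 L/s; ΣQ_DR = 5470 L/s.
V = ΣQ_DR · Δt = 5470 × 1800 s = 9.846 × 10^6 L.
Over A = 16 ha, depth = V / A = 61.5 mm.

d ≈ 61.5 mm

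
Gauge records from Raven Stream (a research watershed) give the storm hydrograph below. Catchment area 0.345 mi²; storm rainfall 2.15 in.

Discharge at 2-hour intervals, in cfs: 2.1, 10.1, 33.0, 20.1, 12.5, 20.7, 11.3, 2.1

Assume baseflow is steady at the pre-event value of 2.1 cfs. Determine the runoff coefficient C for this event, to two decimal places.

C ≈ 0.40

ΣQ_DR = 95.10 cfs; V = ΣQ_DR·Δt = 6.847 × 10^5 ft³.
Runoff depth d = V / A = 0.8543 in.
C = d / P = 0.8543 / 2.15 = 0.40.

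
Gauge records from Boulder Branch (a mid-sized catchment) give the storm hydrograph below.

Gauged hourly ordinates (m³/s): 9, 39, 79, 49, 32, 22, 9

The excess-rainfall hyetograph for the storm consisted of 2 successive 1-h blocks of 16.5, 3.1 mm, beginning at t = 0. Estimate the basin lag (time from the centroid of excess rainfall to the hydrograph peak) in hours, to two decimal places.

t_L ≈ 1.34 h

Centroid of excess rainfall: t_c = Σ P_i·t̄_i / ΣP_i = 0.6582 h (block centres at 0.5, 1.5 h).
Hydrograph peak occurs at t = 2 h, so basin lag t_L = 2 − 0.6582 = 1.34 h.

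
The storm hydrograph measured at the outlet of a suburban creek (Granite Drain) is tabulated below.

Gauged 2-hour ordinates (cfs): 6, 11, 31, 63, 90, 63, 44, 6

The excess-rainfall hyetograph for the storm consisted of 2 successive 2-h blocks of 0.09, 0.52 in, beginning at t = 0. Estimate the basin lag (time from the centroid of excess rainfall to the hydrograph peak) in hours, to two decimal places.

Centroid of excess rainfall: t_c = Σ P_i·t̄_i / ΣP_i = 2.7049 h (block centres at 1, 3 h).
Hydrograph peak occurs at t = 8 h, so basin lag t_L = 8 − 2.7049 = 5.30 h.

t_L ≈ 5.30 h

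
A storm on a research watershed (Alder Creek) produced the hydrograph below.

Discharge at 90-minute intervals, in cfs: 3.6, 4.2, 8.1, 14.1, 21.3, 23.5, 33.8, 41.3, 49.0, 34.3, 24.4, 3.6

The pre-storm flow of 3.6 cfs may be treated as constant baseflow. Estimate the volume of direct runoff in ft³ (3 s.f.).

V ≈ 1.18 × 10^6 ft³

Direct-runoff ordinates (Q − Q_b): 0.0, 0.6, 4.5, 10.5, 17.7, 19.9, 30.2, 37.7, 45.4, 30.7, 20.8, 0.0 cfs.
ΣQ_DR = 218.0 cfs.
With Δt = 1.5 h = 5400 s, V = ΣQ_DR · Δt = 218.0 × 5400 = 1.18 × 10^6 ft³.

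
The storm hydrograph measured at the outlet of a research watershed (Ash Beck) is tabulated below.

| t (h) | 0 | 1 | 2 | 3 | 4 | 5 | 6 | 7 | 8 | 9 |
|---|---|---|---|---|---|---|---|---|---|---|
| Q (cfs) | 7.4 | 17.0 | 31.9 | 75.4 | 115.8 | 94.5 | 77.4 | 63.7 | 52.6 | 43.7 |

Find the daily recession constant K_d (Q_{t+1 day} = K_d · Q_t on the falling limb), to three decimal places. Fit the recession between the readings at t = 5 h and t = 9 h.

K_d ≈ 0.010

Between t = 5 h and t = 9 h the flow falls from 94.5 to 43.7 cfs over 4×1 h = 4 h.
Per-interval ratio K = (43.7/94.5)^(1/4) = 0.8246; K_d = K^(24/1) = 0.010.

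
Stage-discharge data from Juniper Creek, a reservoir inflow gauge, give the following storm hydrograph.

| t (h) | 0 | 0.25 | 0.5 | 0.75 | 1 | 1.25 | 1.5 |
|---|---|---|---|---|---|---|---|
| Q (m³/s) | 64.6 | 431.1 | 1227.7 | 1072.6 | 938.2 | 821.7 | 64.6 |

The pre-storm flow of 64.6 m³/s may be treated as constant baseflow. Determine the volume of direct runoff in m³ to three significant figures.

V ≈ 3.75 × 10^6 m³

Direct-runoff ordinates (Q − Q_b): 0.0, 366.5, 1163.1, 1008.0, 873.6, 757.1, 0.0 m³/s.
ΣQ_DR = 4168 m³/s.
With Δt = 0.25 h = 900 s, V = ΣQ_DR · Δt = 4168 × 900 = 3.75 × 10^6 m³.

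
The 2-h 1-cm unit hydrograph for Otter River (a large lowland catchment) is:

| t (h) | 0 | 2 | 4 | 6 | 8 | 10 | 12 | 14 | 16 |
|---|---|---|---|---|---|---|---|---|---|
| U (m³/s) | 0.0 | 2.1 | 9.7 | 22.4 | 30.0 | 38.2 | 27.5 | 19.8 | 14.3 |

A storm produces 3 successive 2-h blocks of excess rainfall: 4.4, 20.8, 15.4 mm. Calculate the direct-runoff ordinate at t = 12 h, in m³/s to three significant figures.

Q ≈ 138 m³/s

By discrete convolution, Q_j = Σ (P_i / 10 mm) · U_{j−i}.
At t = 12 h (j=6): Q = (4.4/10)·27.5 + (20.8/10)·38.2 + (15.4/10)·30.0 = 138 m³/s.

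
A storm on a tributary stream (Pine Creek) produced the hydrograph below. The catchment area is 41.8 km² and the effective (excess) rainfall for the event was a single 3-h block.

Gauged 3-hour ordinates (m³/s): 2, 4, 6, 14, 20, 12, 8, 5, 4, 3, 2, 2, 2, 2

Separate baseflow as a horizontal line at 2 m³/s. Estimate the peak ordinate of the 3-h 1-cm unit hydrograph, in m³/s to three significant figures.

U_p ≈ 12.0 m³/s

Direct runoff: 0.0, 2.0, 4.0, 12.0, 18.0, 10.0, 6.0, 3.0, 2.0, 1.0, 0.0, 0.0, 0.0, 0.0 m³/s; ΣQ_DR = 58.00 m³/s, peak = 18.0 m³/s.
Runoff depth d = ΣQ_DR·Δt / A = 58.00 × 10800 / (41.8 km²) = 14.99 mm.
The 1-cm UH is the DRH scaled by (10 mm)/d, so U_p = 18.0 × 10/14.99 = 12.0 m³/s.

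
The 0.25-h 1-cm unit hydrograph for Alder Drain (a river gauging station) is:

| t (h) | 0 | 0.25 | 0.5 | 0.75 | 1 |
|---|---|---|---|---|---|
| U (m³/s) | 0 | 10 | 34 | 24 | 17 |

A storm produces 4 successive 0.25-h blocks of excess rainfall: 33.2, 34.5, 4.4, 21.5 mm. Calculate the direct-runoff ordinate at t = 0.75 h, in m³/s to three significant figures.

Q ≈ 201 m³/s

By discrete convolution, Q_j = Σ (P_i / 10 mm) · U_{j−i}.
At t = 0.75 h (j=3): Q = (33.2/10)·24 + (34.5/10)·34 + (4.4/10)·10 + (21.5/10)·0 = 201 m³/s.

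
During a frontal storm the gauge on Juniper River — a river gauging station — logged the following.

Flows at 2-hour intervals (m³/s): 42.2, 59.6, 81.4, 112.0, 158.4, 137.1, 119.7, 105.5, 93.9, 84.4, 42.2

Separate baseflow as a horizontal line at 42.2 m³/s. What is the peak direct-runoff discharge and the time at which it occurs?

Subtracting baseflow gives direct-runoff ordinates: 0.0, 17.4, 39.2, 69.8, 116.2, 94.9, 77.5, 63.3, 51.7, 42.2, 0.0 m³/s.
The maximum is 116.2 m³/s, occurring at the reading for t = 8 h.

Q_p = 116.2 m³/s at t = 8 h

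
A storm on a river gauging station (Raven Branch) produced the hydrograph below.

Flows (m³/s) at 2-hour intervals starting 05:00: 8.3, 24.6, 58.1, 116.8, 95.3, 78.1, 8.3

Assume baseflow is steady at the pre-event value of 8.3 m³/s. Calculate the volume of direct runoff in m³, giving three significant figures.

V ≈ 2.39 × 10^6 m³

Direct-runoff ordinates (Q − Q_b): 0.0, 16.3, 49.8, 108.5, 87.0, 69.8, 0.0 m³/s.
ΣQ_DR = 331.4 m³/s.
With Δt = 2 h = 7200 s, V = ΣQ_DR · Δt = 331.4 × 7200 = 2.39 × 10^6 m³.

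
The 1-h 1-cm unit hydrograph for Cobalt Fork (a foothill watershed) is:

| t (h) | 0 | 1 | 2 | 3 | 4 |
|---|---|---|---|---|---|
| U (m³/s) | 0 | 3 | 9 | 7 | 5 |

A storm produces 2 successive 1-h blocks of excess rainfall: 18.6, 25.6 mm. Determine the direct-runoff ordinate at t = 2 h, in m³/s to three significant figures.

By discrete convolution, Q_j = Σ (P_i / 10 mm) · U_{j−i}.
At t = 2 h (j=2): Q = (18.6/10)·9 + (25.6/10)·3 = 24.4 m³/s.

Q ≈ 24.4 m³/s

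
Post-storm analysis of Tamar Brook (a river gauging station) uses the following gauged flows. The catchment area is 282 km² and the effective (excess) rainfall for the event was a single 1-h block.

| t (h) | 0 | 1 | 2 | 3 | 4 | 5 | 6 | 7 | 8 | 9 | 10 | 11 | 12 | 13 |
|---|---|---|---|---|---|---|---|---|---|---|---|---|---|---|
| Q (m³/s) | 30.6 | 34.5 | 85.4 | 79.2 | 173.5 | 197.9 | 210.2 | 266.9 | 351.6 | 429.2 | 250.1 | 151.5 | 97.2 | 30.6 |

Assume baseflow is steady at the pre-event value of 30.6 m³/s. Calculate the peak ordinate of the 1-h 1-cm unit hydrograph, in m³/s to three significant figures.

Direct runoff: 0.0, 3.9, 54.8, 48.6, 142.9, 167.3, 179.6, 236.3, 321.0, 398.6, 219.5, 120.9, 66.6, 0.0 m³/s; ΣQ_DR = 1960 m³/s, peak = 398.6 m³/s.
Runoff depth d = ΣQ_DR·Δt / A = 1960 × 3600 / (282 km²) = 25.02 mm.
The 1-cm UH is the DRH scaled by (10 mm)/d, so U_p = 398.6 × 10/25.02 = 159 m³/s.

U_p ≈ 159 m³/s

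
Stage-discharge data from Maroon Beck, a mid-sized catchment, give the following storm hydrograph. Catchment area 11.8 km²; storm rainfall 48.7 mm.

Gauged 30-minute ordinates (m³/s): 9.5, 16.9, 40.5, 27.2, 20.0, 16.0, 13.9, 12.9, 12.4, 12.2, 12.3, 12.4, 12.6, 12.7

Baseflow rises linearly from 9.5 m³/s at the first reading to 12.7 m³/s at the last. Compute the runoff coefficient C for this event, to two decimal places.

ΣQ_DR = 76.10 m³/s; V = ΣQ_DR·Δt = 1.370 × 10^5 m³.
Runoff depth d = V / A = 11.61 mm.
C = d / P = 11.61 / 48.7 = 0.24.

C ≈ 0.24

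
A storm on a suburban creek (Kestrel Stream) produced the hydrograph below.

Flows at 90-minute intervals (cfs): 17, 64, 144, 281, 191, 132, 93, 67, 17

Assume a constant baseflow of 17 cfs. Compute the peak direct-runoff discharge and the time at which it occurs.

Q_p = 264.0 cfs at t = 4.5 h

Subtracting baseflow gives direct-runoff ordinates: 0.0, 47.0, 127.0, 264.0, 174.0, 115.0, 76.0, 50.0, 0.0 cfs.
The maximum is 264.0 cfs, occurring at the reading for t = 4.5 h.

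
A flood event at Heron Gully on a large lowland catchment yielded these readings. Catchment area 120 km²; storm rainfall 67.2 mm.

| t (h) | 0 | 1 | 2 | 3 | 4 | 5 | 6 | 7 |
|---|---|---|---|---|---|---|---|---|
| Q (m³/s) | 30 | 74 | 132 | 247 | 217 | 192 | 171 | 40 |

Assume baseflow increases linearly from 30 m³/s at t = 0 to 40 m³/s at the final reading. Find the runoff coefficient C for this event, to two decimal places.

C ≈ 0.37

ΣQ_DR = 823.0 m³/s; V = ΣQ_DR·Δt = 2.963 × 10^6 m³.
Runoff depth d = V / A = 24.69 mm.
C = d / P = 24.69 / 67.2 = 0.37.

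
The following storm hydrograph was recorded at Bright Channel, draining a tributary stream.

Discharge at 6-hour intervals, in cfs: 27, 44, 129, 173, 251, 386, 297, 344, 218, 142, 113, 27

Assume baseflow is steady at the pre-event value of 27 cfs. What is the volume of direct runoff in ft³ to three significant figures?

Direct-runoff ordinates (Q − Q_b): 0.0, 17.0, 102.0, 146.0, 224.0, 359.0, 270.0, 317.0, 191.0, 115.0, 86.0, 0.0 cfs.
ΣQ_DR = 1827 cfs.
With Δt = 6 h = 21600 s, V = ΣQ_DR · Δt = 1827 × 21600 = 3.95 × 10^7 ft³.

V ≈ 3.95 × 10^7 ft³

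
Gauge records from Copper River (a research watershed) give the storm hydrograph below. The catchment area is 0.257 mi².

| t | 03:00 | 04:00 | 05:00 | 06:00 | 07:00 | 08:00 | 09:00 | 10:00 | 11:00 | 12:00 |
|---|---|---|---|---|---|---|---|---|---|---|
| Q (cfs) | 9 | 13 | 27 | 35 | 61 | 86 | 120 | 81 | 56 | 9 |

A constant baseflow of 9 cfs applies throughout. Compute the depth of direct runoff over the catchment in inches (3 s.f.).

Direct runoff: 0.0, 4.0, 18.0, 26.0, 52.0, 77.0, 111.0, 72.0, 47.0, 0.0 cfs; ΣQ_DR = 407.0 cfs.
V = ΣQ_DR · Δt = 407.0 × 3600 s = 1.465 × 10^6 ft³.
Over A = 0.257 mi², depth = V / A = 2.45 in.

d ≈ 2.45 in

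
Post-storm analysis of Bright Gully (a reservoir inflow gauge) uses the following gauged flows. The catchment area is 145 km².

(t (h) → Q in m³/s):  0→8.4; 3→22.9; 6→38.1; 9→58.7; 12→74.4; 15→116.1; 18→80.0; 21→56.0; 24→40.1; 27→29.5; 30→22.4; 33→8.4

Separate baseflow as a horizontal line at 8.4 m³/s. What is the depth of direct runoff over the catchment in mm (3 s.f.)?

d ≈ 33.8 mm

Direct runoff: 0.0, 14.5, 29.7, 50.3, 66.0, 107.7, 71.6, 47.6, 31.7, 21.1, 14.0, 0.0 m³/s; ΣQ_DR = 454.2 m³/s.
V = ΣQ_DR · Δt = 454.2 × 10800 s = 4.905 × 10^6 m³.
Over A = 145 km², depth = V / A = 33.8 mm.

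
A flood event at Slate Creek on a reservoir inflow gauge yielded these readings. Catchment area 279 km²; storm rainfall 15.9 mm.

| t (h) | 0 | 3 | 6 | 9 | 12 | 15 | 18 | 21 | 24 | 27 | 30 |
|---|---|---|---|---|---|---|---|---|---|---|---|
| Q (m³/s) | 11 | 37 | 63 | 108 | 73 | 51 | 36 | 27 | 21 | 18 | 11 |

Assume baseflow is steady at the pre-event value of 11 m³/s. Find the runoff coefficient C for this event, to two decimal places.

ΣQ_DR = 335.0 m³/s; V = ΣQ_DR·Δt = 3.618 × 10^6 m³.
Runoff depth d = V / A = 12.97 mm.
C = d / P = 12.97 / 15.9 = 0.82.

C ≈ 0.82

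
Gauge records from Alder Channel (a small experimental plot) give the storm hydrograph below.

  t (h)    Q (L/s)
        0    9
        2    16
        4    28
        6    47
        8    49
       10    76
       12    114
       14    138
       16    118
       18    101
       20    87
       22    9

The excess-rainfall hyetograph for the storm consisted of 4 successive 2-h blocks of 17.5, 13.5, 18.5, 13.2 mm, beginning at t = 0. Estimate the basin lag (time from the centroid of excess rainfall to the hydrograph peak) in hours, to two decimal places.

t_L ≈ 10.13 h

Centroid of excess rainfall: t_c = Σ P_i·t̄_i / ΣP_i = 3.8740 h (block centres at 1, 3, 5, 7 h).
Hydrograph peak occurs at t = 14 h, so basin lag t_L = 14 − 3.8740 = 10.13 h.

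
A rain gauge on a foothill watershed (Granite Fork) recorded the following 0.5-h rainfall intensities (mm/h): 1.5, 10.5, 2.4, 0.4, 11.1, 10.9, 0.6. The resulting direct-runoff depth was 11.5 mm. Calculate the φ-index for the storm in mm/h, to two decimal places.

Only the 3 blocks with intensity above φ contribute runoff: 10.5, 11.1, 10.9 mm/h.
Σ(I−φ)·Δt = d  ⇒  (10.5+11.1+10.9 − 3φ)·0.5 = 11.5
φ = (32.50 − 11.5/0.5) / 3 = 3.17 mm/h.

φ ≈ 3.17 mm/h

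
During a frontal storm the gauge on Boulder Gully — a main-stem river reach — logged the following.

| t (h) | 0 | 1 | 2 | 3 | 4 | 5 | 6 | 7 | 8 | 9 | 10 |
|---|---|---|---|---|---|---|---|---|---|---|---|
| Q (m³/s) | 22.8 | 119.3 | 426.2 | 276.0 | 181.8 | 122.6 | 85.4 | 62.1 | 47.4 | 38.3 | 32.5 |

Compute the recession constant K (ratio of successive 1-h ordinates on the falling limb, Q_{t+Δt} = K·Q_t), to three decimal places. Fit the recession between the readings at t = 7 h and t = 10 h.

Using the recession-limb readings at t = 7 h and t = 10 h: Q falls from 62.1 to 32.5 m³/s over 3 intervals.
K = (Q₂/Q₁)^(1/3) = (32.5/62.1)^(1/3) = 0.806.

K ≈ 0.806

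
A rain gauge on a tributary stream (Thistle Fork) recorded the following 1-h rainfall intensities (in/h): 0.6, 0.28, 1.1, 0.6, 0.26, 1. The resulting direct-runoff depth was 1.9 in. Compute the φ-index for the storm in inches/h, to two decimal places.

Only the 4 blocks with intensity above φ contribute runoff: 0.6, 1.1, 0.6, 1 in/h.
Σ(I−φ)·Δt = d  ⇒  (0.6+1.1+0.6+1 − 4φ)·1 = 1.9
φ = (3.300 − 1.9/1) / 4 = 0.35 in/h.

φ ≈ 0.35 in/h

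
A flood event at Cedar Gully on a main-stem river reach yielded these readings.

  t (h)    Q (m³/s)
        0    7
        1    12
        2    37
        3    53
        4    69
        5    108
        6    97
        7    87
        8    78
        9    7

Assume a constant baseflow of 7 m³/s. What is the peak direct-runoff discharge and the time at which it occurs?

Q_p = 101.0 m³/s at t = 5 h

Subtracting baseflow gives direct-runoff ordinates: 0.0, 5.0, 30.0, 46.0, 62.0, 101.0, 90.0, 80.0, 71.0, 0.0 m³/s.
The maximum is 101.0 m³/s, occurring at the reading for t = 5 h.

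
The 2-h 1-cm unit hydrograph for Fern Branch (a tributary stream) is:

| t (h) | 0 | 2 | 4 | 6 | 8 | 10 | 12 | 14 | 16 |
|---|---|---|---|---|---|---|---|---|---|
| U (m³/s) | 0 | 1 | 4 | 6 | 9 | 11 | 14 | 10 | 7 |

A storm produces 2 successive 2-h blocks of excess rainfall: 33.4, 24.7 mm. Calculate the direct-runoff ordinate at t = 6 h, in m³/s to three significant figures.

Q ≈ 29.9 m³/s

By discrete convolution, Q_j = Σ (P_i / 10 mm) · U_{j−i}.
At t = 6 h (j=3): Q = (33.4/10)·6 + (24.7/10)·4 = 29.9 m³/s.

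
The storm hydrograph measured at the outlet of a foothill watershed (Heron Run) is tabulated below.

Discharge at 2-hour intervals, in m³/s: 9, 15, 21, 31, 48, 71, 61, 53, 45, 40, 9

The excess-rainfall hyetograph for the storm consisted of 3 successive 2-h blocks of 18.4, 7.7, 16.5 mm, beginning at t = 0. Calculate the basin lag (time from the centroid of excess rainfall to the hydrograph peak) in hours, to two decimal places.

Centroid of excess rainfall: t_c = Σ P_i·t̄_i / ΣP_i = 2.9108 h (block centres at 1, 3, 5 h).
Hydrograph peak occurs at t = 10 h, so basin lag t_L = 10 − 2.9108 = 7.09 h.

t_L ≈ 7.09 h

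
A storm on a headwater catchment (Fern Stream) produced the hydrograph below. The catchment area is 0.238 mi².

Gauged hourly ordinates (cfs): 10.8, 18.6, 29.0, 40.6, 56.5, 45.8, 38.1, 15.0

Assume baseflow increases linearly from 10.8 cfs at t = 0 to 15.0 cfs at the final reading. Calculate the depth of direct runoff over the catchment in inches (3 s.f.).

Direct runoff: 0.00, 7.20, 17.00, 28.00, 43.30, 32.00, 23.70, 0.00 cfs; ΣQ_DR = 151.2 cfs.
V = ΣQ_DR · Δt = 151.2 × 3600 s = 5.443 × 10^5 ft³.
Over A = 0.238 mi², depth = V / A = 0.984 in.

d ≈ 0.984 in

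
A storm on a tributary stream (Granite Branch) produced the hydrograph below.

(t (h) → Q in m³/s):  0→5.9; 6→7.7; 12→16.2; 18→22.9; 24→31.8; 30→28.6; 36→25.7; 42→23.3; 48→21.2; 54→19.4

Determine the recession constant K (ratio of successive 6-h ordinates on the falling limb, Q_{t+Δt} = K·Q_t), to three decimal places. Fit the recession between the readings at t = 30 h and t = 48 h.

K ≈ 0.905

Using the recession-limb readings at t = 30 h and t = 48 h: Q falls from 28.6 to 21.2 m³/s over 3 intervals.
K = (Q₂/Q₁)^(1/3) = (21.2/28.6)^(1/3) = 0.905.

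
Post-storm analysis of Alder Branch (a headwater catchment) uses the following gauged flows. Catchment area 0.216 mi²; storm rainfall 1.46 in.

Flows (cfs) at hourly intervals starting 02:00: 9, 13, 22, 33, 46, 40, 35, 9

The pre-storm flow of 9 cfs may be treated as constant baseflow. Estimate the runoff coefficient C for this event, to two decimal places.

C ≈ 0.66

ΣQ_DR = 135.0 cfs; V = ΣQ_DR·Δt = 4.860 × 10^5 ft³.
Runoff depth d = V / A = 0.9685 in.
C = d / P = 0.9685 / 1.46 = 0.66.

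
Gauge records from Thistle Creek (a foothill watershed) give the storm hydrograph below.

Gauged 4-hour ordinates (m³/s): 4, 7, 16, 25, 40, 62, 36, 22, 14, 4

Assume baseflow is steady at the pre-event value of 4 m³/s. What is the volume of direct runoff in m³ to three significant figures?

V ≈ 2.74 × 10^6 m³

Direct-runoff ordinates (Q − Q_b): 0.0, 3.0, 12.0, 21.0, 36.0, 58.0, 32.0, 18.0, 10.0, 0.0 m³/s.
ΣQ_DR = 190.0 m³/s.
With Δt = 4 h = 14400 s, V = ΣQ_DR · Δt = 190.0 × 14400 = 2.74 × 10^6 m³.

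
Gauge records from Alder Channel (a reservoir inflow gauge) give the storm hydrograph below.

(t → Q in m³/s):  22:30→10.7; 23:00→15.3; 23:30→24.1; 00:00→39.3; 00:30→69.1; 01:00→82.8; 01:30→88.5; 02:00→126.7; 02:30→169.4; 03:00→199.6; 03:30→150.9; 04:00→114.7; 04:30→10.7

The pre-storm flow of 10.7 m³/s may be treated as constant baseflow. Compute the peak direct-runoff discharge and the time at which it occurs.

Subtracting baseflow gives direct-runoff ordinates: 0.0, 4.6, 13.4, 28.6, 58.4, 72.1, 77.8, 116.0, 158.7, 188.9, 140.2, 104.0, 0.0 m³/s.
The maximum is 188.9 m³/s, occurring at the reading for t = 03:00.

Q_p = 188.9 m³/s at t = 03:00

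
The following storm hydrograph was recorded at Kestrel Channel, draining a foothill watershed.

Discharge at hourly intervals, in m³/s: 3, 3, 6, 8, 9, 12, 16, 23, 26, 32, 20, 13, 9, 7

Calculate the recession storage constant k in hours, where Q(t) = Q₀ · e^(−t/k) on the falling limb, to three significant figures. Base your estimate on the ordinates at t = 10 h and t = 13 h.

k ≈ 2.86 h

On the falling limb, Q drops from 20 to 7 m³/s between t = 10 h and t = 13 h (Δt = 3 h).
k = −Δt / ln(Q₂/Q₁) = −3 / ln(7/20) = 2.86 h.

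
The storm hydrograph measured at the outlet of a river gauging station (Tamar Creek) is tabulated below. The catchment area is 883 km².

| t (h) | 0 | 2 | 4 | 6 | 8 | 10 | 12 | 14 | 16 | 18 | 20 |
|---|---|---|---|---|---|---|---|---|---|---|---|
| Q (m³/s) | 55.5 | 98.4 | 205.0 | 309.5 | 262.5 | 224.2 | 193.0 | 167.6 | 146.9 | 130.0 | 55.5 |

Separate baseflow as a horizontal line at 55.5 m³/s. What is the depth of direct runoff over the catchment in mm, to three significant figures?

Direct runoff: 0.0, 42.9, 149.5, 254.0, 207.0, 168.7, 137.5, 112.1, 91.4, 74.5, 0.0 m³/s; ΣQ_DR = 1238 m³/s.
V = ΣQ_DR · Δt = 1238 × 7200 s = 8.911 × 10^6 m³.
Over A = 883 km², depth = V / A = 10.1 mm.

d ≈ 10.1 mm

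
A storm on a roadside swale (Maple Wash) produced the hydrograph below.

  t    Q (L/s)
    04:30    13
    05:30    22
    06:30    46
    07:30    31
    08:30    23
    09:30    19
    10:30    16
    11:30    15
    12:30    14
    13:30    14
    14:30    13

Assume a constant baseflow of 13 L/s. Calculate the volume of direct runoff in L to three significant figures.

V ≈ 2.99 × 10^5 L

Direct-runoff ordinates (Q − Q_b): 0.0, 9.0, 33.0, 18.0, 10.0, 6.0, 3.0, 2.0, 1.0, 1.0, 0.0 L/s.
ΣQ_DR = 83.00 L/s.
With Δt = 1 h = 3600 s, V = ΣQ_DR · Δt = 83.00 × 3600 = 2.99 × 10^5 L.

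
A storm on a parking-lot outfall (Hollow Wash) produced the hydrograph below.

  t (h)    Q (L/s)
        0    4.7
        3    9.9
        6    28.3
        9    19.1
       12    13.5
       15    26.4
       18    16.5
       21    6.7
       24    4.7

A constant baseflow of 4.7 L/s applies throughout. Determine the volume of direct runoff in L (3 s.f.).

Direct-runoff ordinates (Q − Q_b): 0.0, 5.2, 23.6, 14.4, 8.8, 21.7, 11.8, 2.0, 0.0 L/s.
ΣQ_DR = 87.50 L/s.
With Δt = 3 h = 10800 s, V = ΣQ_DR · Δt = 87.50 × 10800 = 9.45 × 10^5 L.

V ≈ 9.45 × 10^5 L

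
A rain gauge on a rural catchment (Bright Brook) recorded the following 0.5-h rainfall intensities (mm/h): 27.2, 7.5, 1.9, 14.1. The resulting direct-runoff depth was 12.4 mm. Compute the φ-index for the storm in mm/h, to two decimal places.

Only the 2 blocks with intensity above φ contribute runoff: 27.2, 14.1 mm/h.
Σ(I−φ)·Δt = d  ⇒  (27.2+14.1 − 2φ)·0.5 = 12.4
φ = (41.30 − 12.4/0.5) / 2 = 8.25 mm/h.

φ ≈ 8.25 mm/h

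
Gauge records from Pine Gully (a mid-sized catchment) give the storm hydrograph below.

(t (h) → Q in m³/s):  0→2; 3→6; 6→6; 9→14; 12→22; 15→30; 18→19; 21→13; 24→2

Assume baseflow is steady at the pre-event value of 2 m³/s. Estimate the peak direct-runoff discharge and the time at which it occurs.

Subtracting baseflow gives direct-runoff ordinates: 0.0, 4.0, 4.0, 12.0, 20.0, 28.0, 17.0, 11.0, 0.0 m³/s.
The maximum is 28.0 m³/s, occurring at the reading for t = 15 h.

Q_p = 28.0 m³/s at t = 15 h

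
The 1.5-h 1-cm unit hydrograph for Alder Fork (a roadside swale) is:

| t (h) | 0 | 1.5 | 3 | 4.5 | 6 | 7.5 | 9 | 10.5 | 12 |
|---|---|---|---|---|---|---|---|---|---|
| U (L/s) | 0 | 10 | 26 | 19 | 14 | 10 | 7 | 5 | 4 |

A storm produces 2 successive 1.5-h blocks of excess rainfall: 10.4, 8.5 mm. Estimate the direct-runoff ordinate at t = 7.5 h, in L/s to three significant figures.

By discrete convolution, Q_j = Σ (P_i / 10 mm) · U_{j−i}.
At t = 7.5 h (j=5): Q = (10.4/10)·10 + (8.5/10)·14 = 22.3 L/s.

Q ≈ 22.3 L/s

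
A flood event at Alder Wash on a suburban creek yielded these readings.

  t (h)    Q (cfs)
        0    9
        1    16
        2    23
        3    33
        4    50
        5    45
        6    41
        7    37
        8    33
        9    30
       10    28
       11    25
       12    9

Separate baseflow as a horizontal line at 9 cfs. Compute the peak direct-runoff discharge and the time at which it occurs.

Subtracting baseflow gives direct-runoff ordinates: 0.0, 7.0, 14.0, 24.0, 41.0, 36.0, 32.0, 28.0, 24.0, 21.0, 19.0, 16.0, 0.0 cfs.
The maximum is 41.0 cfs, occurring at the reading for t = 4 h.

Q_p = 41.0 cfs at t = 4 h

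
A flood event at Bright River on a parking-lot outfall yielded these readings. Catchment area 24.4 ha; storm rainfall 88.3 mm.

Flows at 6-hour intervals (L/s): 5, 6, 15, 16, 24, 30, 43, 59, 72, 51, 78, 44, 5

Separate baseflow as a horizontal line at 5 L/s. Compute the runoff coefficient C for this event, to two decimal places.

ΣQ_DR = 383.0 L/s; V = ΣQ_DR·Δt = 8.273 × 10^6 L.
Runoff depth d = V / A = 33.90 mm.
C = d / P = 33.90 / 88.3 = 0.38.

C ≈ 0.38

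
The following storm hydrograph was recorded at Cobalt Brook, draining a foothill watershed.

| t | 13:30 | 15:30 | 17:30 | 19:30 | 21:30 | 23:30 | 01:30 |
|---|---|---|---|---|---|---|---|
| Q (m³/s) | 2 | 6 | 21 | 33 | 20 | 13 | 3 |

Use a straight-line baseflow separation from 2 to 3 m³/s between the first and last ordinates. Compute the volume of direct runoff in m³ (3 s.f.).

Direct-runoff ordinates (Q − Q_b): 0.00, 3.83, 18.67, 30.50, 17.33, 10.17, 0.00 m³/s.
ΣQ_DR = 80.50 m³/s.
With Δt = 2 h = 7200 s, V = ΣQ_DR · Δt = 80.50 × 7200 = 5.80 × 10^5 m³.

V ≈ 5.80 × 10^5 m³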